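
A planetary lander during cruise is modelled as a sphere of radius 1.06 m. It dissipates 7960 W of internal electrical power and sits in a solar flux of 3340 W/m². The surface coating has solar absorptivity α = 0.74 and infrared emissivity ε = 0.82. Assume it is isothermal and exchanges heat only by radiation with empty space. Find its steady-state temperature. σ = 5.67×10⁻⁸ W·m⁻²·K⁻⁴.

T ≈ 399 K

At steady state, absorbed solar power + internal power = radiated power.
Absorbed: α·S·A_cross = 0.74·3340·3.530 = 8724 W (cross-section πr²).
Total input = 8724 + 7960 = 16680 W.
Radiated: εσ·A_surf·T⁴ with A_surf = 4πr² = 14.12 m².
T⁴ = 16680/(0.82·5.67×10⁻⁸·14.12) = 2.542×10¹⁰ K⁴.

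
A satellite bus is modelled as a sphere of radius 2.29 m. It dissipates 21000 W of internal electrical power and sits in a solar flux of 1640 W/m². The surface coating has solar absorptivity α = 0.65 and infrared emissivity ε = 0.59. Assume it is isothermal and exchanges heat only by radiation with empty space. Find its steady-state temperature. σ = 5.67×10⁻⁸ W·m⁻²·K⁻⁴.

T ≈ 364 K

At steady state, absorbed solar power + internal power = radiated power.
Absorbed: α·S·A_cross = 0.65·1640·16.47 = 17560 W (cross-section πr²).
Total input = 17560 + 21000 = 38560 W.
Radiated: εσ·A_surf·T⁴ with A_surf = 4πr² = 65.90 m².
T⁴ = 38560/(0.59·5.67×10⁻⁸·65.90) = 1.749×10¹⁰ K⁴.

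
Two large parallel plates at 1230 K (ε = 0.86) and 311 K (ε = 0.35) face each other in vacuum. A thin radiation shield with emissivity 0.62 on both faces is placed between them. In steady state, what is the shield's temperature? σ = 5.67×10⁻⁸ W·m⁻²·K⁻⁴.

T_s ≈ 1110 K

In steady state the net flux on the hot side equals that on the cold side.
σ(T₁⁴−T_s⁴)/D₁ = σ(T_s⁴−T₂⁴)/D₂, with D₁ = 1/ε₁+1/ε_s−1 = 1.776, D₂ = 1/ε_s+1/ε₂−1 = 3.470.
Solve for T_s⁴: T_s⁴ = (D₂·T₁⁴ + D₁·T₂⁴)/(D₁+D₂) = 1.517×10¹² K⁴.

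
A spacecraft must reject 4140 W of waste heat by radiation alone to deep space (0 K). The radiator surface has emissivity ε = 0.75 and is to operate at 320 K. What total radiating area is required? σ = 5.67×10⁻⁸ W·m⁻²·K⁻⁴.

P = εσA T⁴ ⇒ A = P/(εσT⁴).
T⁴ = 1.049×10¹⁰ K⁴.
A = 4140/(0.75 × 5.67×10⁻⁸ × 1.049×10¹⁰).

A ≈ 9.28 m²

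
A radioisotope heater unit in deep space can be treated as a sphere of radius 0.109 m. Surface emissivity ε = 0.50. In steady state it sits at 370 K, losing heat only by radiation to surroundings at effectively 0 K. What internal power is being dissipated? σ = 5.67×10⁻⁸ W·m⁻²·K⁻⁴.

Steady state: P = εσA T⁴.
A = 4πr² = 0.1493 m²; T⁴ = (370)⁴ = 1.874×10¹⁰ K⁴.
P = 0.50 × 5.67×10⁻⁸ × 0.1493 × 1.874×10¹⁰.

P ≈ 79.3 W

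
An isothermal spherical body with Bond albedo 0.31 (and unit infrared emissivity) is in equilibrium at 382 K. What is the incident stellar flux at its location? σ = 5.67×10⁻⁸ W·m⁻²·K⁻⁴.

S ≈ 7000 W/m²

(1−a)S·πr² = σ·4πr²·T⁴ ⇒ S = 4σT⁴/(1−a).
S = 4·5.67×10⁻⁸·2.129×10¹⁰/0.690.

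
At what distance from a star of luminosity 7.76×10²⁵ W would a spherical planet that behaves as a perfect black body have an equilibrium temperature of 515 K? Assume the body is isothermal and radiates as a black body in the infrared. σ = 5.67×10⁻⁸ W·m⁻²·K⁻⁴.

For an isothermal black-emitting sphere, (1−a)S·πr² = σ·4πr²·T⁴ ⇒ S = 4σT⁴/(1−a).
S = 4·5.67×10⁻⁸·(515)⁴/1.00 = 15950 W/m².
Flux falls as S = L/(4πd²), so d = √(L/(4πS)) = √(7.76×10²⁵/(4π·15950)).

d ≈ 1.97×10¹⁰ m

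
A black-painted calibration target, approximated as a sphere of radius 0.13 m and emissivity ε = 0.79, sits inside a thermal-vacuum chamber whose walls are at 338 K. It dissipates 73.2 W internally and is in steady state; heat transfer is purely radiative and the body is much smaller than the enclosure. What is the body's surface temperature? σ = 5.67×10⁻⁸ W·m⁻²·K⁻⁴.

For a small grey body in a large enclosure, net radiated power = εσA(T⁴ − T_w⁴).
Steady state: P = εσA(T⁴ − T_w⁴) with A = 4πr² = 0.2124 m².
T⁴ = P/(εσA) + T_w⁴ = 73.2/(0.79·5.67×10⁻⁸·0.2124) + (338)⁴
    = 7.695×10⁹ + 1.305×10¹⁰ = 2.075×10¹⁰ K⁴.

T ≈ 380 K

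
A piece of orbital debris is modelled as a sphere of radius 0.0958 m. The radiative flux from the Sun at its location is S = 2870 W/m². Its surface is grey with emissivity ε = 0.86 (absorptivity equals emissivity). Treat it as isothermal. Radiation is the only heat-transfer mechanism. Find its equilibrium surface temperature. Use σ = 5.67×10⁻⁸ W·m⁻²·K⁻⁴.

At equilibrium, absorbed power = emitted power.
Absorbing cross-section = πr² = 0.02883 m²; emitting surface = 4πr² = 0.1153 m² (ratio 4).
εS·A_cross = εσ·A_surf·T⁴  ⇒  T⁴ = S/(4σ)   (ε cancels).
T⁴ = 2870/(4·5.67×10⁻⁸) = 1.265×10¹⁰ K⁴.
T = (1.265×10¹⁰)^(1/4).

T ≈ 335 K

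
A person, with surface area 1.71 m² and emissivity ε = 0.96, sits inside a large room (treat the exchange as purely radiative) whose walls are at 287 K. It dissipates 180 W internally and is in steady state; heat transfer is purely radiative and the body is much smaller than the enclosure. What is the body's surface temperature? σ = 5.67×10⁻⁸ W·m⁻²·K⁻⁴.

For a small grey body in a large enclosure, net radiated power = εσA(T⁴ − T_w⁴).
Steady state: P = εσA(T⁴ − T_w⁴) with A = 1.71 m².
T⁴ = P/(εσA) + T_w⁴ = 180/(0.96·5.67×10⁻⁸·1.710) + (287)⁴
    = 1.934×10⁹ + 6.785×10⁹ = 8.718×10⁹ K⁴.

T ≈ 306 K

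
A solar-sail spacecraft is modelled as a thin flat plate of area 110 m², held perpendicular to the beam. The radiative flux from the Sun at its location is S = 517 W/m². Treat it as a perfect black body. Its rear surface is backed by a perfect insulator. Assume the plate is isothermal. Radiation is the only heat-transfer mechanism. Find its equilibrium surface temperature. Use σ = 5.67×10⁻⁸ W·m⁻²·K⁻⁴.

T ≈ 309 K

At equilibrium, absorbed power = emitted power.
Absorbing cross-section = A = 110.0 m²; emitting surface = A = 110.0 m² (ratio 1).
S·A_cross = εσ·A_surf·T⁴  ⇒  T⁴ = S/(1σ).
T⁴ = 1.00·517/(1·5.67×10⁻⁸) = 9.118×10⁹ K⁴.
T = (9.118×10⁹)^(1/4).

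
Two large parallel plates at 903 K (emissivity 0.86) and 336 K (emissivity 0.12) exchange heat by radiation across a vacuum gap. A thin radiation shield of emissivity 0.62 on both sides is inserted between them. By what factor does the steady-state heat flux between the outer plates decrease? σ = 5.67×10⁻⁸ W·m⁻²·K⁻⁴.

factor ≈ 1.26

Without shield: q₀ = σΔ(T⁴)/(1/ε₁+1/ε₂−1) with denominator 8.496.
With shield the two gaps are in series; the resistances add: (1/ε₁+1/ε_s−1)+(1/ε_s+1/ε₂−1) = 1.776+8.946 = 10.72.
Heat-flux ratio q₀/q = 10.72/8.496.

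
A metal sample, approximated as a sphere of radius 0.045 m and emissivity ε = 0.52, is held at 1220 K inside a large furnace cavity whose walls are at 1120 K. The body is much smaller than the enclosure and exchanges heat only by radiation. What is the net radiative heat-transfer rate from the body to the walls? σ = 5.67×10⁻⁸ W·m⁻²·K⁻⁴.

P_net ≈ 482 W

For a small grey body in a large enclosure: P_net = εσA(T_body⁴ − T_wall⁴).
A = 4πr² = 0.02545 m²; T_body⁴ − T_wall⁴ = 2.215×10¹² − 1.574×10¹² = 6.418×10¹¹ K⁴.
|P_net| = 0.52·5.67×10⁻⁸·0.02545·6.418×10¹¹.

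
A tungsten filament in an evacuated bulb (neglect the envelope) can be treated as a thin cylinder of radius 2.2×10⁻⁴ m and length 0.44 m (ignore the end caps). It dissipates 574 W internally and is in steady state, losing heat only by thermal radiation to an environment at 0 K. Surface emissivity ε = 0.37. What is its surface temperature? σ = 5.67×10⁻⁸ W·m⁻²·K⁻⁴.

T ≈ 2590 K

Steady state: internal power = radiated power, P = εσA T⁴.
Radiating area A = 2πrL = 6.082×10⁻⁴ m².
T⁴ = P/(εσA) = 574/(0.37·5.67×10⁻⁸·6.082×10⁻⁴) = 4.499×10¹³ K⁴.
T = (4.499×10¹³)^(1/4).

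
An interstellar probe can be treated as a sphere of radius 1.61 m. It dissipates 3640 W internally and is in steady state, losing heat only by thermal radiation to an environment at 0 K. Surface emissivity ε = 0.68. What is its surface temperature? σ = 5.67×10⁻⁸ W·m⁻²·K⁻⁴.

Steady state: internal power = radiated power, P = εσA T⁴.
Radiating area A = 4πr² = 32.57 m².
T⁴ = P/(εσA) = 3640/(0.68·5.67×10⁻⁸·32.57) = 2.898×10⁹ K⁴.
T = (2.898×10⁹)^(1/4).

T ≈ 232 K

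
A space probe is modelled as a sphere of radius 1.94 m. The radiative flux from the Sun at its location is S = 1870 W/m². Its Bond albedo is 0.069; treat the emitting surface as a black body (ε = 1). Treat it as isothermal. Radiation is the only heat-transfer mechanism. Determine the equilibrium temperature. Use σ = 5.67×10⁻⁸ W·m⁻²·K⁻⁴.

T ≈ 296 K

At equilibrium, absorbed power = emitted power.
Absorbing cross-section = πr² = 11.82 m²; emitting surface = 4πr² = 47.29 m² (ratio 4).
(1−a)S·A_cross = εσ·A_surf·T⁴  ⇒  T⁴ = (1−a)S/(4σ).
T⁴ = 0.931·1870/(4·5.67×10⁻⁸) = 7.676×10⁹ K⁴.
T = (7.676×10⁹)^(1/4).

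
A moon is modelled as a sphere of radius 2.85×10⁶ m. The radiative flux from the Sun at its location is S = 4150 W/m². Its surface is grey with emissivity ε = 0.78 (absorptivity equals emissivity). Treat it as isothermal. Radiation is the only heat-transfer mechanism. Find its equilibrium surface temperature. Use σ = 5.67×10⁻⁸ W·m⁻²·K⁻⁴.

At equilibrium, absorbed power = emitted power.
Absorbing cross-section = πr² = 2.552×10¹³ m²; emitting surface = 4πr² = 1.021×10¹⁴ m² (ratio 4).
εS·A_cross = εσ·A_surf·T⁴  ⇒  T⁴ = S/(4σ)   (ε cancels).
T⁴ = 4150/(4·5.67×10⁻⁸) = 1.830×10¹⁰ K⁴.
T = (1.830×10¹⁰)^(1/4).

T ≈ 368 K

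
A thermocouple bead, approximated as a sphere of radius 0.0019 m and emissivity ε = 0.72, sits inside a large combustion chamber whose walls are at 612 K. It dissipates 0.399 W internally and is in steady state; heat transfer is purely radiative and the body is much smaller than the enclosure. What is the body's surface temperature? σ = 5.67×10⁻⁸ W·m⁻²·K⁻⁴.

For a small grey body in a large enclosure, net radiated power = εσA(T⁴ − T_w⁴).
Steady state: P = εσA(T⁴ − T_w⁴) with A = 4πr² = 4.536×10⁻⁵ m².
T⁴ = P/(εσA) + T_w⁴ = 0.399/(0.72·5.67×10⁻⁸·4.536×10⁻⁵) + (612)⁴
    = 2.154×10¹¹ + 1.403×10¹¹ = 3.557×10¹¹ K⁴.

T ≈ 772 K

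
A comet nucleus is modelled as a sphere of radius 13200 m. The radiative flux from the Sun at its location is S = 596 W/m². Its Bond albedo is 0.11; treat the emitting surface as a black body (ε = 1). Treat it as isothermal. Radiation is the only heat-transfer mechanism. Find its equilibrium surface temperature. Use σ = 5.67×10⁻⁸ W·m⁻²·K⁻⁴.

At equilibrium, absorbed power = emitted power.
Absorbing cross-section = πr² = 5.474×10⁸ m²; emitting surface = 4πr² = 2.190×10⁹ m² (ratio 4).
(1−a)S·A_cross = εσ·A_surf·T⁴  ⇒  T⁴ = (1−a)S/(4σ).
T⁴ = 0.890·596/(4·5.67×10⁻⁸) = 2.339×10⁹ K⁴.
T = (2.339×10⁹)^(1/4).

T ≈ 220 K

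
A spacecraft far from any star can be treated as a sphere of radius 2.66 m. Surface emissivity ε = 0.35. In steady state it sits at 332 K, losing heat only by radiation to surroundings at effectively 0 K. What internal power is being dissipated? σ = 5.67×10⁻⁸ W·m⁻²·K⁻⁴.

Steady state: P = εσA T⁴.
A = 4πr² = 88.91 m²; T⁴ = (332)⁴ = 1.215×10¹⁰ K⁴.
P = 0.35 × 5.67×10⁻⁸ × 88.91 × 1.215×10¹⁰.

P ≈ 21400 W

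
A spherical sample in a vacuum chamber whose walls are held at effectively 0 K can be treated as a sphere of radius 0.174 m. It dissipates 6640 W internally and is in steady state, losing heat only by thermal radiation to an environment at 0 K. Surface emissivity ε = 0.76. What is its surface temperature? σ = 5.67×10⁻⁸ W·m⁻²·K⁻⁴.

Steady state: internal power = radiated power, P = εσA T⁴.
Radiating area A = 4πr² = 0.3805 m².
T⁴ = P/(εσA) = 6640/(0.76·5.67×10⁻⁸·0.3805) = 4.050×10¹¹ K⁴.
T = (4.050×10¹¹)^(1/4).

T ≈ 798 K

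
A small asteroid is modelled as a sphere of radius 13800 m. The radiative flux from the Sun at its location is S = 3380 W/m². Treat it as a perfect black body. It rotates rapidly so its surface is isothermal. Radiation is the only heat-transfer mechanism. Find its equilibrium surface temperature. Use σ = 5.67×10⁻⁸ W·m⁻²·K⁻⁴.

At equilibrium, absorbed power = emitted power.
Absorbing cross-section = πr² = 5.983×10⁸ m²; emitting surface = 4πr² = 2.393×10⁹ m² (ratio 4).
S·A_cross = εσ·A_surf·T⁴  ⇒  T⁴ = S/(4σ).
T⁴ = 1.00·3380/(4·5.67×10⁻⁸) = 1.490×10¹⁰ K⁴.
T = (1.490×10¹⁰)^(1/4).

T ≈ 349 K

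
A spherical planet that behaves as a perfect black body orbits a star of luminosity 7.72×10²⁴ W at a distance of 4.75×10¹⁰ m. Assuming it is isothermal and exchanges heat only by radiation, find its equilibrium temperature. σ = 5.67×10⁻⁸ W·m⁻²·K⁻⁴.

First find the stellar flux at distance d: S = L/(4πd²) = 7.72×10²⁴/(4π·(4.75×10¹⁰)²) = 272.3 W/m².
For an isothermal sphere, absorbed (1−a)S·πr² = emitted σ·4πr²·T⁴, so T⁴ = (1−a)S/(4σ).
T⁴ = 1.00·272.3/(4·5.67×10⁻⁸) = 1.201×10⁹ K⁴.

T ≈ 186 K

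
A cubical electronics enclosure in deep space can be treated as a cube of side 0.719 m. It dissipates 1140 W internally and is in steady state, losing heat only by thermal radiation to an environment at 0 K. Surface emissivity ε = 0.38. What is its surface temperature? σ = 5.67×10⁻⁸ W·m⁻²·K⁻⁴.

Steady state: internal power = radiated power, P = εσA T⁴.
Radiating area A = 6L² = 3.102 m².
T⁴ = P/(εσA) = 1140/(0.38·5.67×10⁻⁸·3.102) = 1.706×10¹⁰ K⁴.
T = (1.706×10¹⁰)^(1/4).

T ≈ 361 K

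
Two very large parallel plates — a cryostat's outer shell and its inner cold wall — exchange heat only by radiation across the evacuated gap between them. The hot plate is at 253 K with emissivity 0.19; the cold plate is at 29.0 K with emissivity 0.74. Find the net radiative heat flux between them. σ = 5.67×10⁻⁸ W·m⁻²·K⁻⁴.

q ≈ 41.4 W/m²

For two infinite grey parallel plates, q = σ(T₁⁴ − T₂⁴)/(1/ε₁ + 1/ε₂ − 1).
T₁⁴ − T₂⁴ = 4.097×10⁹ − 7.073×10⁵ = 4.096×10⁹ K⁴.
1/ε₁ + 1/ε₂ − 1 = 5.263 + 1.351 − 1 = 5.615.
q = 5.67×10⁻⁸ × 4.096×10⁹ / 5.615.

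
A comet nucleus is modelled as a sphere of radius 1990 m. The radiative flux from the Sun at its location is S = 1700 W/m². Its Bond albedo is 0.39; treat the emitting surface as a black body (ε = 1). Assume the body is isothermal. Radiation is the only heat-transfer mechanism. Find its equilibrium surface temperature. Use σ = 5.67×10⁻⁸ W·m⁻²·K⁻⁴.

At equilibrium, absorbed power = emitted power.
Absorbing cross-section = πr² = 1.244×10⁷ m²; emitting surface = 4πr² = 4.976×10⁷ m² (ratio 4).
(1−a)S·A_cross = εσ·A_surf·T⁴  ⇒  T⁴ = (1−a)S/(4σ).
T⁴ = 0.610·1700/(4·5.67×10⁻⁸) = 4.572×10⁹ K⁴.
T = (4.572×10⁹)^(1/4).

T ≈ 260 K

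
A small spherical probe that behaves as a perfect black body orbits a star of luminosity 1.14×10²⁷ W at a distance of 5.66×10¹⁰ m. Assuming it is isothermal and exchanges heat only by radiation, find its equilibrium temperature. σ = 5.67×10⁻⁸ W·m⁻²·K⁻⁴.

T ≈ 594 K

First find the stellar flux at distance d: S = L/(4πd²) = 1.14×10²⁷/(4π·(5.66×10¹⁰)²) = 28320 W/m².
For an isothermal sphere, absorbed (1−a)S·πr² = emitted σ·4πr²·T⁴, so T⁴ = (1−a)S/(4σ).
T⁴ = 1.00·28320/(4·5.67×10⁻⁸) = 1.249×10¹¹ K⁴.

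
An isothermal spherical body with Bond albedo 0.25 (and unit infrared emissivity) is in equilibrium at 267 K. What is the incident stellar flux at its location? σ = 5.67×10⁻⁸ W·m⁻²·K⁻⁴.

S ≈ 1540 W/m²

(1−a)S·πr² = σ·4πr²·T⁴ ⇒ S = 4σT⁴/(1−a).
S = 4·5.67×10⁻⁸·5.082×10⁹/0.750.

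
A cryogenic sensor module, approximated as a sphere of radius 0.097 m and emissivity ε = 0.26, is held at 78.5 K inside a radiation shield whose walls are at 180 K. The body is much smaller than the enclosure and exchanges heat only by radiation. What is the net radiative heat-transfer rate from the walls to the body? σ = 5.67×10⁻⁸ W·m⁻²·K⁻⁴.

P_net ≈ 1.76 W

For a small grey body in a large enclosure: P_net = εσA(T_body⁴ − T_wall⁴).
A = 4πr² = 0.1182 m²; T_body⁴ − T_wall⁴ = 3.797×10⁷ − 1.050×10⁹ = -1.012×10⁹ K⁴.
|P_net| = 0.26·5.67×10⁻⁸·0.1182·1.012×10⁹.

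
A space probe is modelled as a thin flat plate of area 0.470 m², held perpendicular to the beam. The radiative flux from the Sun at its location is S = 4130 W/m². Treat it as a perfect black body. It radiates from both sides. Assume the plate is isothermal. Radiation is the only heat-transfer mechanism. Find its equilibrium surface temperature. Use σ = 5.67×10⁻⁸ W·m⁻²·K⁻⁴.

T ≈ 437 K

At equilibrium, absorbed power = emitted power.
Absorbing cross-section = A = 0.4700 m²; emitting surface = 2A = 0.9400 m² (ratio 2).
S·A_cross = εσ·A_surf·T⁴  ⇒  T⁴ = S/(2σ).
T⁴ = 1.00·4130/(2·5.67×10⁻⁸) = 3.642×10¹⁰ K⁴.
T = (3.642×10¹⁰)^(1/4).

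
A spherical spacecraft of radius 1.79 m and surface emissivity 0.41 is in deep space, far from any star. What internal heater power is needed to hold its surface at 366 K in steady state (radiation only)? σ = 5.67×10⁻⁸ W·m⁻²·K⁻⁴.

P = εσ·4πr²·T⁴.
4πr² = 40.26 m²; T⁴ = 1.794×10¹⁰ K⁴.
P = 0.41·5.67×10⁻⁸·40.26·1.794×10¹⁰.

P ≈ 16800 W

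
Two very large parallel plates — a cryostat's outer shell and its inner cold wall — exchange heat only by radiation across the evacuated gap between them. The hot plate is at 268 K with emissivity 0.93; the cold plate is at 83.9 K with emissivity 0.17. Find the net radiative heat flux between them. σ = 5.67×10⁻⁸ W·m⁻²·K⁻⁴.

q ≈ 48.6 W/m²

For two infinite grey parallel plates, q = σ(T₁⁴ − T₂⁴)/(1/ε₁ + 1/ε₂ − 1).
T₁⁴ − T₂⁴ = 5.159×10⁹ − 4.955×10⁷ = 5.109×10⁹ K⁴.
1/ε₁ + 1/ε₂ − 1 = 1.075 + 5.882 − 1 = 5.958.
q = 5.67×10⁻⁸ × 5.109×10⁹ / 5.958.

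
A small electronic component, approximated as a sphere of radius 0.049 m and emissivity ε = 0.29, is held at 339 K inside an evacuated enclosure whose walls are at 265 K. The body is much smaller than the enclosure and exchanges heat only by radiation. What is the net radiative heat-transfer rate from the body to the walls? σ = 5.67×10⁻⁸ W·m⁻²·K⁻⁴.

P_net ≈ 4.11 W

For a small grey body in a large enclosure: P_net = εσA(T_body⁴ − T_wall⁴).
A = 4πr² = 0.03017 m²; T_body⁴ − T_wall⁴ = 1.321×10¹⁰ − 4.932×10⁹ = 8.275×10⁹ K⁴.
|P_net| = 0.29·5.67×10⁻⁸·0.03017·8.275×10⁹.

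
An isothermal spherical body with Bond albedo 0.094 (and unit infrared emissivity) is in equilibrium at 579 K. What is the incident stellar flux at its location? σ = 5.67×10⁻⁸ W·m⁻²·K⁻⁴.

(1−a)S·πr² = σ·4πr²·T⁴ ⇒ S = 4σT⁴/(1−a).
S = 4·5.67×10⁻⁸·1.124×10¹¹/0.906.

S ≈ 28100 W/m²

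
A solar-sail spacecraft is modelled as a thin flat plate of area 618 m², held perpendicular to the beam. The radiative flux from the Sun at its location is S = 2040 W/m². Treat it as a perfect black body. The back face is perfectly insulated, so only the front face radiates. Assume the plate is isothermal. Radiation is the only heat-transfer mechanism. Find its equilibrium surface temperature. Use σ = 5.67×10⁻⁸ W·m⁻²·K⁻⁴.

T ≈ 436 K

At equilibrium, absorbed power = emitted power.
Absorbing cross-section = A = 618.0 m²; emitting surface = A = 618.0 m² (ratio 1).
S·A_cross = εσ·A_surf·T⁴  ⇒  T⁴ = S/(1σ).
T⁴ = 1.00·2040/(1·5.67×10⁻⁸) = 3.598×10¹⁰ K⁴.
T = (3.598×10¹⁰)^(1/4).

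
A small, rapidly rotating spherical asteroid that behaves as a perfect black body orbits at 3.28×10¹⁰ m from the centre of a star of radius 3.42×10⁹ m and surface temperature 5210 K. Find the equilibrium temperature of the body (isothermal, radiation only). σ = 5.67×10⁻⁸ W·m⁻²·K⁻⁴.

The star's surface emits σT_*⁴; at distance d the flux is S = σT_*⁴(R_*/d)².
S = 5.67×10⁻⁸·(5210)⁴·(3.42×10⁹/3.28×10¹⁰)² = 4.542×10⁵ W/m².
For an isothermal sphere T⁴ = (1−a)S/(4σ) = 2.003×10¹² K⁴.

T ≈ 1190 K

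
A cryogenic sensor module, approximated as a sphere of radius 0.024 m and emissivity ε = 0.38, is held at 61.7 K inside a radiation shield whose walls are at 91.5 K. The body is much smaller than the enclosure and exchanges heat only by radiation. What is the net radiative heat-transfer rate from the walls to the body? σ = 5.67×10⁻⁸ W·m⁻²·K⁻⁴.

For a small grey body in a large enclosure: P_net = εσA(T_body⁴ − T_wall⁴).
A = 4πr² = 0.007238 m²; T_body⁴ − T_wall⁴ = 1.449×10⁷ − 7.009×10⁷ = -5.560×10⁷ K⁴.
|P_net| = 0.38·5.67×10⁻⁸·0.007238·5.560×10⁷.

P_net ≈ 0.00867 W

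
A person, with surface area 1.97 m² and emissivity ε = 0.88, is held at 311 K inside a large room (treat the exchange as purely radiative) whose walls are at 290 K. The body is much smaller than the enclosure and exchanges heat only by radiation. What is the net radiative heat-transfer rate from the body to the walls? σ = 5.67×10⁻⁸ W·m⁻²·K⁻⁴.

P_net ≈ 224 W

For a small grey body in a large enclosure: P_net = εσA(T_body⁴ − T_wall⁴).
A = 1.97 m²; T_body⁴ − T_wall⁴ = 9.355×10⁹ − 7.073×10⁹ = 2.282×10⁹ K⁴.
|P_net| = 0.88·5.67×10⁻⁸·1.970·2.282×10⁹.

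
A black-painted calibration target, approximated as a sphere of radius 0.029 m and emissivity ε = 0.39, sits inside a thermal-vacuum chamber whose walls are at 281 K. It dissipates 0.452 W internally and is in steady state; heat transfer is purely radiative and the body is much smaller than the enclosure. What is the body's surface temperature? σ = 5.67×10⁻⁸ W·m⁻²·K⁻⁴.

T ≈ 301 K

For a small grey body in a large enclosure, net radiated power = εσA(T⁴ − T_w⁴).
Steady state: P = εσA(T⁴ − T_w⁴) with A = 4πr² = 0.01057 m².
T⁴ = P/(εσA) + T_w⁴ = 0.452/(0.39·5.67×10⁻⁸·0.01057) + (281)⁴
    = 1.934×10⁹ + 6.235×10⁹ = 8.169×10⁹ K⁴.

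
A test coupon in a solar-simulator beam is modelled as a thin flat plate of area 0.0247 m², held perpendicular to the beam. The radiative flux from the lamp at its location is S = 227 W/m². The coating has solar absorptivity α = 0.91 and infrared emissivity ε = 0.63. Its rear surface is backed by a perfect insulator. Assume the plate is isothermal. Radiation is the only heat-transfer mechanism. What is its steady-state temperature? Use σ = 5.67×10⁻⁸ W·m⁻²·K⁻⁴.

T ≈ 276 K

At equilibrium, absorbed power = emitted power.
Absorbing cross-section = A = 0.02470 m²; emitting surface = A = 0.02470 m² (ratio 1).
αS·A_cross = εσ·A_surf·T⁴  ⇒  T⁴ = αS/(ε·1σ).
T⁴ = 0.910·227/(0.63·1·5.67×10⁻⁸) = 5.783×10⁹ K⁴.
T = (5.783×10⁹)^(1/4).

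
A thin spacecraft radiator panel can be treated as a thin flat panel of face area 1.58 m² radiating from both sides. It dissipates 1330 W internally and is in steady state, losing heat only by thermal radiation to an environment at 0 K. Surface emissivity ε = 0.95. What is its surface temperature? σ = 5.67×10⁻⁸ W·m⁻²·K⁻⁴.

T ≈ 297 K

Steady state: internal power = radiated power, P = εσA T⁴.
Radiating area A = 2·1.58 = 3.160 m².
T⁴ = P/(εσA) = 1330/(0.95·5.67×10⁻⁸·3.160) = 7.814×10⁹ K⁴.
T = (7.814×10⁹)^(1/4).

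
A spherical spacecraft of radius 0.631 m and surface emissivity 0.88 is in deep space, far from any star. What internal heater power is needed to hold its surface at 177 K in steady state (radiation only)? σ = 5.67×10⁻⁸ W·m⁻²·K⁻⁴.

P = εσ·4πr²·T⁴.
4πr² = 5.003 m²; T⁴ = 9.815×10⁸ K⁴.
P = 0.88·5.67×10⁻⁸·5.003·9.815×10⁸.

P ≈ 245 W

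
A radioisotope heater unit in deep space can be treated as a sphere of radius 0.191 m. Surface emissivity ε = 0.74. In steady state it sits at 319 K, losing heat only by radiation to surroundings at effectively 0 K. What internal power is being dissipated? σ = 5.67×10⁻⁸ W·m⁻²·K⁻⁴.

P ≈ 199 W

Steady state: P = εσA T⁴.
A = 4πr² = 0.4584 m²; T⁴ = (319)⁴ = 1.036×10¹⁰ K⁴.
P = 0.74 × 5.67×10⁻⁸ × 0.4584 × 1.036×10¹⁰.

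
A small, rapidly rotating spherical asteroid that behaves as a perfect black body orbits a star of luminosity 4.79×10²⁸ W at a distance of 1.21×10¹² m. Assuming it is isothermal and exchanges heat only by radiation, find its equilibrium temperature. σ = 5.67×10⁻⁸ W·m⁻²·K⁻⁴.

T ≈ 327 K

First find the stellar flux at distance d: S = L/(4πd²) = 4.79×10²⁸/(4π·(1.21×10¹²)²) = 2603 W/m².
For an isothermal sphere, absorbed (1−a)S·πr² = emitted σ·4πr²·T⁴, so T⁴ = (1−a)S/(4σ).
T⁴ = 1.00·2603/(4·5.67×10⁻⁸) = 1.148×10¹⁰ K⁴.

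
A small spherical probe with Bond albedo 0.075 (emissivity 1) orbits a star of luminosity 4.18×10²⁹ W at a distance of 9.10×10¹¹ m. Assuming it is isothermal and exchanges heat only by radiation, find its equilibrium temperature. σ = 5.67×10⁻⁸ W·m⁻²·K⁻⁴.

First find the stellar flux at distance d: S = L/(4πd²) = 4.18×10²⁹/(4π·(9.10×10¹¹)²) = 40170 W/m².
For an isothermal sphere, absorbed (1−a)S·πr² = emitted σ·4πr²·T⁴, so T⁴ = (1−a)S/(4σ).
T⁴ = 0.925·40170/(4·5.67×10⁻⁸) = 1.638×10¹¹ K⁴.

T ≈ 636 K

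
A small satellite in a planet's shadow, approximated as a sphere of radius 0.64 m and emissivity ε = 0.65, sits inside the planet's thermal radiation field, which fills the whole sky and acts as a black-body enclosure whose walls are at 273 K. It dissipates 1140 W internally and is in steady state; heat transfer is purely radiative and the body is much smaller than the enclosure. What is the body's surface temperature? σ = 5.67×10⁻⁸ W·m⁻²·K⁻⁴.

T ≈ 328 K

For a small grey body in a large enclosure, net radiated power = εσA(T⁴ − T_w⁴).
Steady state: P = εσA(T⁴ − T_w⁴) with A = 4πr² = 5.147 m².
T⁴ = P/(εσA) + T_w⁴ = 1140/(0.65·5.67×10⁻⁸·5.147) + (273)⁴
    = 6.010×10⁹ + 5.555×10⁹ = 1.156×10¹⁰ K⁴.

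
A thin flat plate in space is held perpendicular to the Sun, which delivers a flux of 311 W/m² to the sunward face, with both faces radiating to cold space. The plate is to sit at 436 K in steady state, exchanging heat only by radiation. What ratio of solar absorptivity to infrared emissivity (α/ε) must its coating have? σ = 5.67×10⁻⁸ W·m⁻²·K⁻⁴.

α/ε ≈ 13.2

Balance: αS·A = εσ·2A·T⁴ ⇒ α/ε = 2σT⁴/S.
α/ε = 2·5.67×10⁻⁸·(436)⁴/311 = 2·5.67×10⁻⁸·3.614×10¹⁰/311.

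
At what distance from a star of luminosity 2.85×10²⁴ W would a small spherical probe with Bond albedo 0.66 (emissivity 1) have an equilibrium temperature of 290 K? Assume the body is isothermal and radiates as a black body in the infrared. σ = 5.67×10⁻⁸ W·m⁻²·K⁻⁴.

For an isothermal black-emitting sphere, (1−a)S·πr² = σ·4πr²·T⁴ ⇒ S = 4σT⁴/(1−a).
S = 4·5.67×10⁻⁸·(290)⁴/0.340 = 4718 W/m².
Flux falls as S = L/(4πd²), so d = √(L/(4πS)) = √(2.85×10²⁴/(4π·4718)).

d ≈ 6.93×10⁹ m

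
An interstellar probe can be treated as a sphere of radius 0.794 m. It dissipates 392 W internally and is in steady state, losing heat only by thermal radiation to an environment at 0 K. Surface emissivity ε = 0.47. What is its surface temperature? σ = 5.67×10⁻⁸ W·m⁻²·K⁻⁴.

Steady state: internal power = radiated power, P = εσA T⁴.
Radiating area A = 4πr² = 7.922 m².
T⁴ = P/(εσA) = 392/(0.47·5.67×10⁻⁸·7.922) = 1.857×10⁹ K⁴.
T = (1.857×10⁹)^(1/4).

T ≈ 208 K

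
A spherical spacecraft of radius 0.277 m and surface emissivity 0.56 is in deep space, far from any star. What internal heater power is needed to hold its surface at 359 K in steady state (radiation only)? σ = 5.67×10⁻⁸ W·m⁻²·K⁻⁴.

P ≈ 509 W

P = εσ·4πr²·T⁴.
4πr² = 0.9642 m²; T⁴ = 1.661×10¹⁰ K⁴.
P = 0.56·5.67×10⁻⁸·0.9642·1.661×10¹⁰.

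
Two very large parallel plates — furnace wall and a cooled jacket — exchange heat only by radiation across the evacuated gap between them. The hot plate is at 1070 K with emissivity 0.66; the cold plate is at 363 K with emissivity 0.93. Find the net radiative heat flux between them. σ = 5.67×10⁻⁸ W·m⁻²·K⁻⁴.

q ≈ 46100 W/m²

For two infinite grey parallel plates, q = σ(T₁⁴ − T₂⁴)/(1/ε₁ + 1/ε₂ − 1).
T₁⁴ − T₂⁴ = 1.311×10¹² − 1.736×10¹⁰ = 1.293×10¹² K⁴.
1/ε₁ + 1/ε₂ − 1 = 1.515 + 1.075 − 1 = 1.590.
q = 5.67×10⁻⁸ × 1.293×10¹² / 1.590.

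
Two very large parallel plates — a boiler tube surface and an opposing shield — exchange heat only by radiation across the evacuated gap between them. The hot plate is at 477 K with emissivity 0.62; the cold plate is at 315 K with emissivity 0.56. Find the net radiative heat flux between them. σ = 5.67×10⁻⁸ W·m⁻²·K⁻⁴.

For two infinite grey parallel plates, q = σ(T₁⁴ − T₂⁴)/(1/ε₁ + 1/ε₂ − 1).
T₁⁴ − T₂⁴ = 5.177×10¹⁰ − 9.846×10⁹ = 4.192×10¹⁰ K⁴.
1/ε₁ + 1/ε₂ − 1 = 1.613 + 1.786 − 1 = 2.399.
q = 5.67×10⁻⁸ × 4.192×10¹⁰ / 2.399.

q ≈ 991 W/m²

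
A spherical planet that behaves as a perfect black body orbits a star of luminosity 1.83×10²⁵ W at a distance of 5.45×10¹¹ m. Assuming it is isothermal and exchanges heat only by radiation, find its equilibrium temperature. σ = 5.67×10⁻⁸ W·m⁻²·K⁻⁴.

First find the stellar flux at distance d: S = L/(4πd²) = 1.83×10²⁵/(4π·(5.45×10¹¹)²) = 4.903 W/m².
For an isothermal sphere, absorbed (1−a)S·πr² = emitted σ·4πr²·T⁴, so T⁴ = (1−a)S/(4σ).
T⁴ = 1.00·4.903/(4·5.67×10⁻⁸) = 2.162×10⁷ K⁴.

T ≈ 68.2 K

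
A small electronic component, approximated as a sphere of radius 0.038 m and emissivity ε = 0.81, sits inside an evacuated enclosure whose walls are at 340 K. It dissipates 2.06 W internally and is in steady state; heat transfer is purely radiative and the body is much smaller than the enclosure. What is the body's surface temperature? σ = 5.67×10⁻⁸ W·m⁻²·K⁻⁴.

For a small grey body in a large enclosure, net radiated power = εσA(T⁴ − T_w⁴).
Steady state: P = εσA(T⁴ − T_w⁴) with A = 4πr² = 0.01815 m².
T⁴ = P/(εσA) + T_w⁴ = 2.06/(0.81·5.67×10⁻⁸·0.01815) + (340)⁴
    = 2.472×10⁹ + 1.336×10¹⁰ = 1.584×10¹⁰ K⁴.

T ≈ 355 K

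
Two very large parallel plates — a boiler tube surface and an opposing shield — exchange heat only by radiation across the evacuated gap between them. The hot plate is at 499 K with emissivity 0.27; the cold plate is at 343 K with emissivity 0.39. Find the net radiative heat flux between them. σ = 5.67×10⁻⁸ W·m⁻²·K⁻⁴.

q ≈ 518 W/m²

For two infinite grey parallel plates, q = σ(T₁⁴ − T₂⁴)/(1/ε₁ + 1/ε₂ − 1).
T₁⁴ − T₂⁴ = 6.200×10¹⁰ − 1.384×10¹⁰ = 4.816×10¹⁰ K⁴.
1/ε₁ + 1/ε₂ − 1 = 3.704 + 2.564 − 1 = 5.268.
q = 5.67×10⁻⁸ × 4.816×10¹⁰ / 5.268.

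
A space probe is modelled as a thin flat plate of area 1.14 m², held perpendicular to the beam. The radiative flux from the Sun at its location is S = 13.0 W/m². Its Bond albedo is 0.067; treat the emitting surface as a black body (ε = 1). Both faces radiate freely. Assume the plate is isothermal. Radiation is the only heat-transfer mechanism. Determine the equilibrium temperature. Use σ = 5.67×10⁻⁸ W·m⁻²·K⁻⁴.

At equilibrium, absorbed power = emitted power.
Absorbing cross-section = A = 1.140 m²; emitting surface = 2A = 2.280 m² (ratio 2).
(1−a)S·A_cross = εσ·A_surf·T⁴  ⇒  T⁴ = (1−a)S/(2σ).
T⁴ = 0.933·13.0/(2·5.67×10⁻⁸) = 1.070×10⁸ K⁴.
T = (1.070×10⁸)^(1/4).

T ≈ 102 K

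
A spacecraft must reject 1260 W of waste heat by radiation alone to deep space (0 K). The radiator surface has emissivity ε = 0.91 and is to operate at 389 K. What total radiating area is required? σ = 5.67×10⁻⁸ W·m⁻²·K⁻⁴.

P = εσA T⁴ ⇒ A = P/(εσT⁴).
T⁴ = 2.290×10¹⁰ K⁴.
A = 1260/(0.91 × 5.67×10⁻⁸ × 2.290×10¹⁰).

A ≈ 1.07 m²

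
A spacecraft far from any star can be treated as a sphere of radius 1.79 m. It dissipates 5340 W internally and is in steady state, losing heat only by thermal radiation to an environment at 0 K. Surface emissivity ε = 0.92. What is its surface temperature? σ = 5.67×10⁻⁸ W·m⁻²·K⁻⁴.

Steady state: internal power = radiated power, P = εσA T⁴.
Radiating area A = 4πr² = 40.26 m².
T⁴ = P/(εσA) = 5340/(0.92·5.67×10⁻⁸·40.26) = 2.542×10⁹ K⁴.
T = (2.542×10⁹)^(1/4).

T ≈ 225 K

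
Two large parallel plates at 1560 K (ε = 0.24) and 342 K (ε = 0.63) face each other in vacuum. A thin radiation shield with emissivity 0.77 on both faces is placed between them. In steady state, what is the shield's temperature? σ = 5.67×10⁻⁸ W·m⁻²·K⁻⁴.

In steady state the net flux on the hot side equals that on the cold side.
σ(T₁⁴−T_s⁴)/D₁ = σ(T_s⁴−T₂⁴)/D₂, with D₁ = 1/ε₁+1/ε_s−1 = 4.465, D₂ = 1/ε_s+1/ε₂−1 = 1.886.
Solve for T_s⁴: T_s⁴ = (D₂·T₁⁴ + D₁·T₂⁴)/(D₁+D₂) = 1.768×10¹² K⁴.

T_s ≈ 1150 K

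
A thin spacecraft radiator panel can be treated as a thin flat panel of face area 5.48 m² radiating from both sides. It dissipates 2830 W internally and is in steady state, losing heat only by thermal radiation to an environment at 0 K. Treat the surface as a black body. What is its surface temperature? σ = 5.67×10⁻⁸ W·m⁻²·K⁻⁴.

T ≈ 260 K

Steady state: internal power = radiated power, P = εσA T⁴.
Radiating area A = 2·5.48 = 10.96 m².
T⁴ = P/(εσA) = 2830/(1.0·5.67×10⁻⁸·10.96) = 4.554×10⁹ K⁴.
T = (4.554×10⁹)^(1/4).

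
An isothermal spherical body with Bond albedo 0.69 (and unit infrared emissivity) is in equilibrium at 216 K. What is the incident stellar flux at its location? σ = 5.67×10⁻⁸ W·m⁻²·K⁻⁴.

(1−a)S·πr² = σ·4πr²·T⁴ ⇒ S = 4σT⁴/(1−a).
S = 4·5.67×10⁻⁸·2.177×10⁹/0.310.

S ≈ 1590 W/m²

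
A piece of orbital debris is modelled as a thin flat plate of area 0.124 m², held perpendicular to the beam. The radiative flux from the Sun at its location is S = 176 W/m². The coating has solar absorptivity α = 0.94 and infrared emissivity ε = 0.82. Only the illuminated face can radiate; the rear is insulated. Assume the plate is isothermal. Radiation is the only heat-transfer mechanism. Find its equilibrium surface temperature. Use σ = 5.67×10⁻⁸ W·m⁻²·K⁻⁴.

At equilibrium, absorbed power = emitted power.
Absorbing cross-section = A = 0.1240 m²; emitting surface = A = 0.1240 m² (ratio 1).
αS·A_cross = εσ·A_surf·T⁴  ⇒  T⁴ = αS/(ε·1σ).
T⁴ = 0.940·176/(0.82·1·5.67×10⁻⁸) = 3.558×10⁹ K⁴.
T = (3.558×10⁹)^(1/4).

T ≈ 244 K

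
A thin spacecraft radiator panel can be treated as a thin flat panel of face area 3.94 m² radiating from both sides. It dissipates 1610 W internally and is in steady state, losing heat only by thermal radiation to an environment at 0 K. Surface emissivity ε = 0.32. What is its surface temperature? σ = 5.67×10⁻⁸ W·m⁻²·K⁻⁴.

T ≈ 326 K

Steady state: internal power = radiated power, P = εσA T⁴.
Radiating area A = 2·3.94 = 7.880 m².
T⁴ = P/(εσA) = 1610/(0.32·5.67×10⁻⁸·7.880) = 1.126×10¹⁰ K⁴.
T = (1.126×10¹⁰)^(1/4).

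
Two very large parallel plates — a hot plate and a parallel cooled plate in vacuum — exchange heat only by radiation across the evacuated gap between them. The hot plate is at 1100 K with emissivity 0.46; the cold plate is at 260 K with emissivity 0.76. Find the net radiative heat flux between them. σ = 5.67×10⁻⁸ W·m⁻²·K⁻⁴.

For two infinite grey parallel plates, q = σ(T₁⁴ − T₂⁴)/(1/ε₁ + 1/ε₂ − 1).
T₁⁴ − T₂⁴ = 1.464×10¹² − 4.570×10⁹ = 1.460×10¹² K⁴.
1/ε₁ + 1/ε₂ − 1 = 2.174 + 1.316 − 1 = 2.490.
q = 5.67×10⁻⁸ × 1.460×10¹² / 2.490.

q ≈ 33200 W/m²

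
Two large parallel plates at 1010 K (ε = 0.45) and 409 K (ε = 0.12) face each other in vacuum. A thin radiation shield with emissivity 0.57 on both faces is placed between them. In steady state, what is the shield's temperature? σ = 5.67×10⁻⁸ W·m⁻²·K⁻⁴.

In steady state the net flux on the hot side equals that on the cold side.
σ(T₁⁴−T_s⁴)/D₁ = σ(T_s⁴−T₂⁴)/D₂, with D₁ = 1/ε₁+1/ε_s−1 = 2.977, D₂ = 1/ε_s+1/ε₂−1 = 9.088.
Solve for T_s⁴: T_s⁴ = (D₂·T₁⁴ + D₁·T₂⁴)/(D₁+D₂) = 7.908×10¹¹ K⁴.

T_s ≈ 943 K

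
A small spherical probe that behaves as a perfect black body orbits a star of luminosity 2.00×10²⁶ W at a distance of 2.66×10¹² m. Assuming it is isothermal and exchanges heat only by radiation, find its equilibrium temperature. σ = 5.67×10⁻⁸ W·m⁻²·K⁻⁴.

T ≈ 56.1 K

First find the stellar flux at distance d: S = L/(4πd²) = 2.00×10²⁶/(4π·(2.66×10¹²)²) = 2.249 W/m².
For an isothermal sphere, absorbed (1−a)S·πr² = emitted σ·4πr²·T⁴, so T⁴ = (1−a)S/(4σ).
T⁴ = 1.00·2.249/(4·5.67×10⁻⁸) = 9.918×10⁶ K⁴.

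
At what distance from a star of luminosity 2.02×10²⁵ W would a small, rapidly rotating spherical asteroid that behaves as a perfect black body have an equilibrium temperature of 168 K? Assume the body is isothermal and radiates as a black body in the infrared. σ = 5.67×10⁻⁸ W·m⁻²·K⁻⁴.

For an isothermal black-emitting sphere, (1−a)S·πr² = σ·4πr²·T⁴ ⇒ S = 4σT⁴/(1−a).
S = 4·5.67×10⁻⁸·(168)⁴/1.00 = 180.7 W/m².
Flux falls as S = L/(4πd²), so d = √(L/(4πS)) = √(2.02×10²⁵/(4π·180.7)).

d ≈ 9.43×10¹⁰ m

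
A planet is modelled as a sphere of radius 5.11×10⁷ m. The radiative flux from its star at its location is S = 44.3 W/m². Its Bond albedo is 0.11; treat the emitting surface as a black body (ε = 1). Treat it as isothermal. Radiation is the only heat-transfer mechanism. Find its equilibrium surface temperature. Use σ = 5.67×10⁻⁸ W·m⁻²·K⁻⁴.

T ≈ 115 K

At equilibrium, absorbed power = emitted power.
Absorbing cross-section = πr² = 8.203×10¹⁵ m²; emitting surface = 4πr² = 3.281×10¹⁶ m² (ratio 4).
(1−a)S·A_cross = εσ·A_surf·T⁴  ⇒  T⁴ = (1−a)S/(4σ).
T⁴ = 0.890·44.3/(4·5.67×10⁻⁸) = 1.738×10⁸ K⁴.
T = (1.738×10⁸)^(1/4).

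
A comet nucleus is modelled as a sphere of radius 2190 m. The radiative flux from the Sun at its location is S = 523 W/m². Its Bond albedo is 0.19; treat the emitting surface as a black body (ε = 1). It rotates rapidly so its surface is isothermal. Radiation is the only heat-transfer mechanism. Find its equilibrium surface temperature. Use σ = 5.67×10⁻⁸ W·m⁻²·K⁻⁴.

T ≈ 208 K

At equilibrium, absorbed power = emitted power.
Absorbing cross-section = πr² = 1.507×10⁷ m²; emitting surface = 4πr² = 6.027×10⁷ m² (ratio 4).
(1−a)S·A_cross = εσ·A_surf·T⁴  ⇒  T⁴ = (1−a)S/(4σ).
T⁴ = 0.810·523/(4·5.67×10⁻⁸) = 1.868×10⁹ K⁴.
T = (1.868×10⁹)^(1/4).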